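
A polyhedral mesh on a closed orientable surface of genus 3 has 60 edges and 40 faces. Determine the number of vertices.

16

For a closed orientable surface of genus 3, χ = 2 − 2·3 = -4.
V = -4 + E − F = -4 + 60 − 40 = 16.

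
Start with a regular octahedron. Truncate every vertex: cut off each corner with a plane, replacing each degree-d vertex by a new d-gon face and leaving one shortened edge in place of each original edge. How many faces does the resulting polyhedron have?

The base solid has V = 6, E = 12, F = 8.
Truncation replaces each original edge-end by a new vertex, so V′ = 2E = 24.
Each original edge survives, and each old vertex of degree d contributes d new edges; summing degrees gives Σd = 2E, so E′ = E + 2E = 3E = 36.
Each original face survives and each original vertex becomes one new face: F′ = F + V = 14.

14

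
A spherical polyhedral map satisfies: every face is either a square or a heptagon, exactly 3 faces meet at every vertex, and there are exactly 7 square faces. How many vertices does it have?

Let x be the number of heptagons; then F = 7 + x.
Edge–face incidences: 2E = 4·7 + 7·x = 28 + 7x.
Every vertex has degree 3, so 3V = 2E.
Euler: V − E + F = 2 ⇒ (2E)/3 − E + (7 + x) = 2.
Multiply by 6: 2·(2E) − 3·(2E) + 6·(7 + x) = 12, i.e. 42 + 6x − (28 + 7x) = 12.
Collecting terms: −x + 14 = 12, so −x = −2, so x = 2.
Then 2E = 28 + 7·2 = 42, so E = 21, V = 2E/3 = 14, F = 7 + 2 = 9.

14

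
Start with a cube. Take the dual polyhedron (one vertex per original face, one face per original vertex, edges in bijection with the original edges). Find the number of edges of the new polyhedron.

The base solid has V = 8, E = 12, F = 6.
The dual swaps V and F and preserves E: V′ = F = 6, E′ = E = 12, F′ = V = 8.

12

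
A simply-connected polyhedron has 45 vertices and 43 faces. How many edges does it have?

86

Here V − E + F = 2.
E = V + F − (2) = 45 + 43 − (2) = 86.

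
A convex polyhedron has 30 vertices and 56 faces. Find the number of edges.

Here V − E + F = 2.
E = V + F − (2) = 30 + 56 − (2) = 84.

84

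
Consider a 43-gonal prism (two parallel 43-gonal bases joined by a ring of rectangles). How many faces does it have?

45

A prism on an n-gon has two n-gon bases and n rectangular sides: V = 2·43 = 86, E = 3·43 = 129, F = 43 + 2 = 45.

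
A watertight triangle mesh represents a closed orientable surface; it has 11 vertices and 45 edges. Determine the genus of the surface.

Every face is a triangle and each edge borders two faces, so 3F = 2·45, giving F = 30.
χ = V − E + F = 11 − 45 + 30 = -4.
For a closed orientable surface χ = 2 − 2g, so g = (2 − (-4))/2 = 3.

3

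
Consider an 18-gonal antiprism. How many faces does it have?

38

An antiprism on an n-gon has two n-gon caps and 2n triangles: V = 2·18 = 36, E = 4·18 = 72, F = 2·18 + 2 = 38.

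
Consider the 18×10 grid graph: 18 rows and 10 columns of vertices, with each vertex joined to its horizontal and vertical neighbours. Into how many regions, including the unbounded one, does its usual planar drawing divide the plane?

The grid has V = 18·10 = 180 vertices and E = 18·9 + 10·17 = 332 edges.
F = 2 − V + E = 2 − 180 + 332 = 154.

154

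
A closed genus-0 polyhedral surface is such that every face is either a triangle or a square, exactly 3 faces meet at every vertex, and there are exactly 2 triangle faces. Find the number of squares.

3

Let x be the number of squares; then F = 2 + x.
Edge–face incidences: 2E = 3·2 + 4·x = 6 + 4x.
Every vertex has degree 3, so 3V = 2E.
Euler: V − E + F = 2 ⇒ (2E)/3 − E + (2 + x) = 2.
Multiply by 6: 2·(2E) − 3·(2E) + 6·(2 + x) = 12, i.e. 12 + 6x − (6 + 4x) = 12.
Collecting terms: 2x + 6 = 12, so 2x = 6, so x = 3.
Then 2E = 6 + 4·3 = 18, so E = 9, V = 2E/3 = 6, F = 2 + 3 = 5.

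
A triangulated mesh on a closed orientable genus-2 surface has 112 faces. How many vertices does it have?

χ = 2 − 2·2 = -2, and every face is a triangle so 3F = 2E.
E = 3·112/2 = 168. Then V = -2 + E − F = -2 + 168 − 112 = 54.

54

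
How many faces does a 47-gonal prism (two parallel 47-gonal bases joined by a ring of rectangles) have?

49

A prism on an n-gon has two n-gon bases and n rectangular sides: V = 2·47 = 94, E = 3·47 = 141, F = 47 + 2 = 49.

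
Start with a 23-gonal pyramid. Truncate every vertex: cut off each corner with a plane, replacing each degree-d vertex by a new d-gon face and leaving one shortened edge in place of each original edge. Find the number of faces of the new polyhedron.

48

The base solid has V = 24, E = 46, F = 24.
Truncation replaces each original edge-end by a new vertex, so V′ = 2E = 92.
Each original edge survives, and each old vertex of degree d contributes d new edges; summing degrees gives Σd = 2E, so E′ = E + 2E = 3E = 138.
Each original face survives and each original vertex becomes one new face: F′ = F + V = 48.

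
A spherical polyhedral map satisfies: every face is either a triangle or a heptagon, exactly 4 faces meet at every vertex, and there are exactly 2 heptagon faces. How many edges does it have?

Let x be the number of triangles; then F = 2 + x.
Edge–face incidences: 2E = 7·2 + 3·x = 14 + 3x.
Every vertex has degree 4, so 4V = 2E.
Euler: V − E + F = 2 ⇒ (2E)/4 − E + (2 + x) = 2.
Multiply by 8: 2·(2E) − 4·(2E) + 8·(2 + x) = 16, i.e. 16 + 8x − 2·(14 + 3x) = 16.
Collecting terms: 2x − 12 = 16, so 2x = 28, so x = 14.
Then 2E = 14 + 3·14 = 56, so E = 28, V = 2E/4 = 14, F = 2 + 14 = 16.

28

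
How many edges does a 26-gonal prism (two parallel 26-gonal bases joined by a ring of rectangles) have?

78

A prism on an n-gon has two n-gon bases and n rectangular sides: V = 2·26 = 52, E = 3·26 = 78, F = 26 + 2 = 28.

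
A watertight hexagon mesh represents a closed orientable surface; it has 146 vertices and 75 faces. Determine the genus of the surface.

3

Every face is a hexagon, so 2E = 6·75 = 450, giving E = 225.
χ = V − E + F = 146 − 225 + 75 = -4.
For a closed orientable surface χ = 2 − 2g, so g = (2 − (-4))/2 = 3.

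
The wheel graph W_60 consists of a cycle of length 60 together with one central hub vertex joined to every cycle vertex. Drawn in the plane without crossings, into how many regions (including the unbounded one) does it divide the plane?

W_60 has V = 60 + 1 = 61 vertices and E = 2·60 = 120 edges.
By Euler's formula F = 2 − V + E = 2 − 61 + 120 = 61.

61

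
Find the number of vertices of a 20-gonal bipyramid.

A bipyramid over an n-gon has 2n triangular faces and n + 2 vertices: V = 20 + 2 = 22, E = 3·20 = 60, F = 2·20 = 40.
Check: V − E + F = 22 − 60 + 40 = 2.

22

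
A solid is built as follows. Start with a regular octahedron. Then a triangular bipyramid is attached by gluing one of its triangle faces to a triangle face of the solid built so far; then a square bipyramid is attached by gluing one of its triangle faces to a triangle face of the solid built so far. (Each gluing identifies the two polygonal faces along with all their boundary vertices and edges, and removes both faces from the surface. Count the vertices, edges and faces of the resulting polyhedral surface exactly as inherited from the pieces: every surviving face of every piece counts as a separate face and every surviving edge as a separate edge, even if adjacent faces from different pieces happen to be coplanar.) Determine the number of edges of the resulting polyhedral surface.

27

A regular octahedron: V=6, E=12, F=8.
Attach a triangular bipyramid (V=5, E=9, F=6) along a 3-gon: merge 3 vertices and 3 edges, delete both glued faces → V=8, E=18, F=12.
Attach a square bipyramid (V=6, E=12, F=8) along a 3-gon: merge 3 vertices and 3 edges, delete both glued faces → V=11, E=27, F=18.
Check: V − E + F = 11 − 27 + 18 = 2.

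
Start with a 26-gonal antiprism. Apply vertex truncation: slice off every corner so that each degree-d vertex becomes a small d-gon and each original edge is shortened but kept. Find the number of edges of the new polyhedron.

312

The base solid has V = 52, E = 104, F = 54.
Truncation replaces each original edge-end by a new vertex, so V′ = 2E = 208.
Each original edge survives, and each old vertex of degree d contributes d new edges; summing degrees gives Σd = 2E, so E′ = E + 2E = 3E = 312.
Each original face survives and each original vertex becomes one new face: F′ = F + V = 106.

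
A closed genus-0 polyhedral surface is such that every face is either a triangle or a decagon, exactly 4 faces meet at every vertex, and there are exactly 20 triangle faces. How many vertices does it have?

20

Let x be the number of decagons; then F = 20 + x.
Edge–face incidences: 2E = 3·20 + 10·x = 60 + 10x.
Every vertex has degree 4, so 4V = 2E.
Euler: V − E + F = 2 ⇒ (2E)/4 − E + (20 + x) = 2.
Multiply by 8: 2·(2E) − 4·(2E) + 8·(20 + x) = 16, i.e. 160 + 8x − 2·(60 + 10x) = 16.
Collecting terms: −12x + 40 = 16, so −12x = −24, so x = 2.
Then 2E = 60 + 10·2 = 80, so E = 40, V = 2E/4 = 20, F = 20 + 2 = 22.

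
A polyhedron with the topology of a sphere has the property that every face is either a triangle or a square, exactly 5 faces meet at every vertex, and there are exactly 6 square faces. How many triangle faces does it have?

32

Let x be the number of triangles; then F = 6 + x.
Edge–face incidences: 2E = 4·6 + 3·x = 24 + 3x.
Every vertex has degree 5, so 5V = 2E.
Euler: V − E + F = 2 ⇒ (2E)/5 − E + (6 + x) = 2.
Multiply by 10: 2·(2E) − 5·(2E) + 10·(6 + x) = 20, i.e. 60 + 10x − 3·(24 + 3x) = 20.
Collecting terms: x − 12 = 20, so x = 32.
Then 2E = 24 + 3·32 = 120, so E = 60, V = 2E/5 = 24, F = 6 + 32 = 38.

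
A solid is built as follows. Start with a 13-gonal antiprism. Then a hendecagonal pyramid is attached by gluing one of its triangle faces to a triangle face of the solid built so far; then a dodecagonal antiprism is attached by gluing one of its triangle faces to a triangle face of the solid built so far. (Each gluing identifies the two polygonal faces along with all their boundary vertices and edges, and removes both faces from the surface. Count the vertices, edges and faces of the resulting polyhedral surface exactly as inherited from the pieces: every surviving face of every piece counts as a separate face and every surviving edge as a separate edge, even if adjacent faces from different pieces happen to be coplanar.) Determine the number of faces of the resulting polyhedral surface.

A 13-gonal antiprism: V=26, E=52, F=28.
Attach a hendecagonal pyramid (V=12, E=22, F=12) along a 3-gon: merge 3 vertices and 3 edges, delete both glued faces → V=35, E=71, F=38.
Attach a dodecagonal antiprism (V=24, E=48, F=26) along a 3-gon: merge 3 vertices and 3 edges, delete both glued faces → V=56, E=116, F=62.
Check: V − E + F = 56 − 116 + 62 = 2.

62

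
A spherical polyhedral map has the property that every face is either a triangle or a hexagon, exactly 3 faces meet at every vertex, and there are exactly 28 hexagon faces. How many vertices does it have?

60

Let x be the number of triangles; then F = 28 + x.
Edge–face incidences: 2E = 6·28 + 3·x = 168 + 3x.
Every vertex has degree 3, so 3V = 2E.
Euler: V − E + F = 2 ⇒ (2E)/3 − E + (28 + x) = 2.
Multiply by 6: 2·(2E) − 3·(2E) + 6·(28 + x) = 12, i.e. 168 + 6x − (168 + 3x) = 12.
Collecting terms: 3x = 12, so x = 4.
Then 2E = 168 + 3·4 = 180, so E = 90, V = 2E/3 = 60, F = 28 + 4 = 32.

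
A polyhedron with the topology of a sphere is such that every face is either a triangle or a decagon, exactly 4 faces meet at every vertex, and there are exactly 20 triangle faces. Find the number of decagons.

2

Let x be the number of decagons; then F = 20 + x.
Edge–face incidences: 2E = 3·20 + 10·x = 60 + 10x.
Every vertex has degree 4, so 4V = 2E.
Euler: V − E + F = 2 ⇒ (2E)/4 − E + (20 + x) = 2.
Multiply by 8: 2·(2E) − 4·(2E) + 8·(20 + x) = 16, i.e. 160 + 8x − 2·(60 + 10x) = 16.
Collecting terms: −12x + 40 = 16, so −12x = −24, so x = 2.
Then 2E = 60 + 10·2 = 80, so E = 40, V = 2E/4 = 20, F = 20 + 2 = 22.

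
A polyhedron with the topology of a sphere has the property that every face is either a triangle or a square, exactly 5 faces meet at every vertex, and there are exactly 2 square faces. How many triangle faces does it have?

Let x be the number of triangles; then F = 2 + x.
Edge–face incidences: 2E = 4·2 + 3·x = 8 + 3x.
Every vertex has degree 5, so 5V = 2E.
Euler: V − E + F = 2 ⇒ (2E)/5 − E + (2 + x) = 2.
Multiply by 10: 2·(2E) − 5·(2E) + 10·(2 + x) = 20, i.e. 20 + 10x − 3·(8 + 3x) = 20.
Collecting terms: x − 4 = 20, so x = 24.
Then 2E = 8 + 3·24 = 80, so E = 40, V = 2E/5 = 16, F = 2 + 24 = 26.

24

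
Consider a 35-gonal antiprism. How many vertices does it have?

70

An antiprism on an n-gon has two n-gon caps and 2n triangles: V = 2·35 = 70, E = 4·35 = 140, F = 2·35 + 2 = 72.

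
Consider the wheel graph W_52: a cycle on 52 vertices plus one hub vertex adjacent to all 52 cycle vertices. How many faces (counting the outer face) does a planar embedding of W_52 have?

53

W_52 has V = 52 + 1 = 53 vertices and E = 2·52 = 104 edges.
By Euler's formula F = 2 − V + E = 2 − 53 + 104 = 53.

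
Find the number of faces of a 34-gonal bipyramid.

A bipyramid over an n-gon has 2n triangular faces and n + 2 vertices: V = 34 + 2 = 36, E = 3·34 = 102, F = 2·34 = 68.

68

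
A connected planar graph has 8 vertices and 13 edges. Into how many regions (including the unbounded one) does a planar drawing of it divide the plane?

Euler's formula for a connected plane graph: V − E + F = 2, so F = 2 − 8 + 13 = 7.

7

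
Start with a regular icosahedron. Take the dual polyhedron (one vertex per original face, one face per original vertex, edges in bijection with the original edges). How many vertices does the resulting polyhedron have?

The base solid has V = 12, E = 30, F = 20.
The dual swaps V and F and preserves E: V′ = F = 20, E′ = E = 30, F′ = V = 12.

20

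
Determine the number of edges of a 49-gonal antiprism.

An antiprism on an n-gon has two n-gon caps and 2n triangles: V = 2·49 = 98, E = 4·49 = 196, F = 2·49 + 2 = 100.

196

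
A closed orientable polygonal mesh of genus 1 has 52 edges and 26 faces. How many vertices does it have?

26

For a closed orientable surface of genus 1, χ = 2 − 2·1 = 0.
V = 0 + E − F = 0 + 52 − 26 = 26.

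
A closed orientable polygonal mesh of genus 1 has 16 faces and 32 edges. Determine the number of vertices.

For a closed orientable surface of genus 1, χ = 2 − 2·1 = 0.
V = 0 + E − F = 0 + 32 − 16 = 16.

16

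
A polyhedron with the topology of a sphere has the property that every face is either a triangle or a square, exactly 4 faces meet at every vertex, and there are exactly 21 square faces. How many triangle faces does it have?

Let x be the number of triangles; then F = 21 + x.
Edge–face incidences: 2E = 4·21 + 3·x = 84 + 3x.
Every vertex has degree 4, so 4V = 2E.
Euler: V − E + F = 2 ⇒ (2E)/4 − E + (21 + x) = 2.
Multiply by 8: 2·(2E) − 4·(2E) + 8·(21 + x) = 16, i.e. 168 + 8x − 2·(84 + 3x) = 16.
Collecting terms: 2x = 16, so x = 8.
Then 2E = 84 + 3·8 = 108, so E = 54, V = 2E/4 = 27, F = 21 + 8 = 29.

8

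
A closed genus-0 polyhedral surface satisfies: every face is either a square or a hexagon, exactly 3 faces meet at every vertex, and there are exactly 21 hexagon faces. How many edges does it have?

Let x be the number of squares; then F = 21 + x.
Edge–face incidences: 2E = 6·21 + 4·x = 126 + 4x.
Every vertex has degree 3, so 3V = 2E.
Euler: V − E + F = 2 ⇒ (2E)/3 − E + (21 + x) = 2.
Multiply by 6: 2·(2E) − 3·(2E) + 6·(21 + x) = 12, i.e. 126 + 6x − (126 + 4x) = 12.
Collecting terms: 2x = 12, so x = 6.
Then 2E = 126 + 4·6 = 150, so E = 75, V = 2E/3 = 50, F = 21 + 6 = 27.

75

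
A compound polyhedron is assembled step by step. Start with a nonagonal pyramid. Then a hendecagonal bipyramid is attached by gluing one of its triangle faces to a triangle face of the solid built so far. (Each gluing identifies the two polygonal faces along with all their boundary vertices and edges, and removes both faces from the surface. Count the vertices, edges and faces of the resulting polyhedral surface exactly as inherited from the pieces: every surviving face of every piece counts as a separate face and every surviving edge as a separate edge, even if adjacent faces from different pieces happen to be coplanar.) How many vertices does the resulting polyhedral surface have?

20

A nonagonal pyramid: V=10, E=18, F=10.
Attach a hendecagonal bipyramid (V=13, E=33, F=22) along a 3-gon: merge 3 vertices and 3 edges, delete both glued faces → V=20, E=48, F=30.
Check: V − E + F = 20 − 48 + 30 = 2.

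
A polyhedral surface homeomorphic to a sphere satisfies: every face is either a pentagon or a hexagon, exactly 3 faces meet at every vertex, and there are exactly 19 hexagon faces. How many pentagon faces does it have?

Let x be the number of pentagons; then F = 19 + x.
Edge–face incidences: 2E = 6·19 + 5·x = 114 + 5x.
Every vertex has degree 3, so 3V = 2E.
Euler: V − E + F = 2 ⇒ (2E)/3 − E + (19 + x) = 2.
Multiply by 6: 2·(2E) − 3·(2E) + 6·(19 + x) = 12, i.e. 114 + 6x − (114 + 5x) = 12.
Collecting terms: x = 12.
Then 2E = 114 + 5·12 = 174, so E = 87, V = 2E/3 = 58, F = 19 + 12 = 31.

12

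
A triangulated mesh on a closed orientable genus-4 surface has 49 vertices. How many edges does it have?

165

χ = 2 − 2·4 = -6, and every face is a triangle so 3F = 2E.
V − E + F = -6 with E = 3F/2 gives 49 − (3/2 − 1)·F = -6, so F = 110 and E = 165.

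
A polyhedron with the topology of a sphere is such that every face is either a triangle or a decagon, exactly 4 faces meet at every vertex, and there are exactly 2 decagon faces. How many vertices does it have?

Let x be the number of triangles; then F = 2 + x.
Edge–face incidences: 2E = 10·2 + 3·x = 20 + 3x.
Every vertex has degree 4, so 4V = 2E.
Euler: V − E + F = 2 ⇒ (2E)/4 − E + (2 + x) = 2.
Multiply by 8: 2·(2E) − 4·(2E) + 8·(2 + x) = 16, i.e. 16 + 8x − 2·(20 + 3x) = 16.
Collecting terms: 2x − 24 = 16, so 2x = 40, so x = 20.
Then 2E = 20 + 3·20 = 80, so E = 40, V = 2E/4 = 20, F = 2 + 20 = 22.

20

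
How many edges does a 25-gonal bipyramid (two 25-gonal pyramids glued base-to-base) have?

A bipyramid over an n-gon has 2n triangular faces and n + 2 vertices: V = 25 + 2 = 27, E = 3·25 = 75, F = 2·25 = 50.

75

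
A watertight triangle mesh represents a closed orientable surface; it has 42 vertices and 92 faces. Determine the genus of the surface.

3

Every face is a triangle, so 2E = 3·92 = 276, giving E = 138.
χ = V − E + F = 42 − 138 + 92 = -4.
For a closed orientable surface χ = 2 − 2g, so g = (2 − (-4))/2 = 3.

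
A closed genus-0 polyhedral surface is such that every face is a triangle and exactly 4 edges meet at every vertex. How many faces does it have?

Each face has 3 edges and each edge borders two faces, so 2E = 3F.
Each vertex has degree 4, so 4V = 2E and hence V = 3F/4.
Euler: V − E + F = 2 ⇒ (3F/4) − (3F/2) + F = 2.
Multiply by 8: (6 − 12 + 8)F = 16, i.e. 2F = 16.
So F = 8, E = 3·8/2 = 12, V = 3·8/4 = 6.

8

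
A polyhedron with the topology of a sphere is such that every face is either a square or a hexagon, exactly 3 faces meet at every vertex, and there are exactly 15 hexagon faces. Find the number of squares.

Let x be the number of squares; then F = 15 + x.
Edge–face incidences: 2E = 6·15 + 4·x = 90 + 4x.
Every vertex has degree 3, so 3V = 2E.
Euler: V − E + F = 2 ⇒ (2E)/3 − E + (15 + x) = 2.
Multiply by 6: 2·(2E) − 3·(2E) + 6·(15 + x) = 12, i.e. 90 + 6x − (90 + 4x) = 12.
Collecting terms: 2x = 12, so x = 6.
Then 2E = 90 + 4·6 = 114, so E = 57, V = 2E/3 = 38, F = 15 + 6 = 21.

6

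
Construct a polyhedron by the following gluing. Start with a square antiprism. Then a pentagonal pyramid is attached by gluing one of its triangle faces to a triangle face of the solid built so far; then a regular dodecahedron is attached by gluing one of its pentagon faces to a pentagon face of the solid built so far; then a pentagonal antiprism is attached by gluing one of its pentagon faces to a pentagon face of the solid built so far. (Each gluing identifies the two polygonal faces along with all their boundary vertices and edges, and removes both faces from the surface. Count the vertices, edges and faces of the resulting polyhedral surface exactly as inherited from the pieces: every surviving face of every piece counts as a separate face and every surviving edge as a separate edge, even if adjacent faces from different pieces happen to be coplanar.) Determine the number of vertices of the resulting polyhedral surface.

A square antiprism: V=8, E=16, F=10.
Attach a pentagonal pyramid (V=6, E=10, F=6) along a 3-gon: merge 3 vertices and 3 edges, delete both glued faces → V=11, E=23, F=14.
Attach a regular dodecahedron (V=20, E=30, F=12) along a 5-gon: merge 5 vertices and 5 edges, delete both glued faces → V=26, E=48, F=24.
Attach a pentagonal antiprism (V=10, E=20, F=12) along a 5-gon: merge 5 vertices and 5 edges, delete both glued faces → V=31, E=63, F=34.
Check: V − E + F = 31 − 63 + 34 = 2.

31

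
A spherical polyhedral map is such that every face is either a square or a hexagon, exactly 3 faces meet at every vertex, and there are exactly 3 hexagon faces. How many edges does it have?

21

Let x be the number of squares; then F = 3 + x.
Edge–face incidences: 2E = 6·3 + 4·x = 18 + 4x.
Every vertex has degree 3, so 3V = 2E.
Euler: V − E + F = 2 ⇒ (2E)/3 − E + (3 + x) = 2.
Multiply by 6: 2·(2E) − 3·(2E) + 6·(3 + x) = 12, i.e. 18 + 6x − (18 + 4x) = 12.
Collecting terms: 2x = 12, so x = 6.
Then 2E = 18 + 4·6 = 42, so E = 21, V = 2E/3 = 14, F = 3 + 6 = 9.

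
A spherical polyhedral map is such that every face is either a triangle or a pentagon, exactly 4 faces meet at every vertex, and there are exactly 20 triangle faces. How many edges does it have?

60

Let x be the number of pentagons; then F = 20 + x.
Edge–face incidences: 2E = 3·20 + 5·x = 60 + 5x.
Every vertex has degree 4, so 4V = 2E.
Euler: V − E + F = 2 ⇒ (2E)/4 − E + (20 + x) = 2.
Multiply by 8: 2·(2E) − 4·(2E) + 8·(20 + x) = 16, i.e. 160 + 8x − 2·(60 + 5x) = 16.
Collecting terms: −2x + 40 = 16, so −2x = −24, so x = 12.
Then 2E = 60 + 5·12 = 120, so E = 60, V = 2E/4 = 30, F = 20 + 12 = 32.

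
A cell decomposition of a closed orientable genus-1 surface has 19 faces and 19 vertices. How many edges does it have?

For a closed orientable surface of genus 1, χ = 2 − 2·1 = 0.
E = V + F − (0) = 19 + 19 − (0) = 38.

38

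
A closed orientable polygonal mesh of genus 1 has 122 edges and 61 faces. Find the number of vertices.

61

For a closed orientable surface of genus 1, χ = 2 − 2·1 = 0.
V = 0 + E − F = 0 + 122 − 61 = 61.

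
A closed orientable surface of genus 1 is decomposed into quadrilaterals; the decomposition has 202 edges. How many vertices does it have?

χ = 2 − 2·1 = 0, and every face is a square so 4F = 2E.
F = 2E/4 = 101. Then V = 0 + E − F = 0 + 202 − 101 = 101.

101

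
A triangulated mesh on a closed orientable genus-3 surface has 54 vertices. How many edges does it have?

χ = 2 − 2·3 = -4, and every face is a triangle so 3F = 2E.
V − E + F = -4 with E = 3F/2 gives 54 − (3/2 − 1)·F = -4, so F = 116 and E = 174.

174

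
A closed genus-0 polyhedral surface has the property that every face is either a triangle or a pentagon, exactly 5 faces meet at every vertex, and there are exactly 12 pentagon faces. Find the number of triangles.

80

Let x be the number of triangles; then F = 12 + x.
Edge–face incidences: 2E = 5·12 + 3·x = 60 + 3x.
Every vertex has degree 5, so 5V = 2E.
Euler: V − E + F = 2 ⇒ (2E)/5 − E + (12 + x) = 2.
Multiply by 10: 2·(2E) − 5·(2E) + 10·(12 + x) = 20, i.e. 120 + 10x − 3·(60 + 3x) = 20.
Collecting terms: x − 60 = 20, so x = 80.
Then 2E = 60 + 3·80 = 300, so E = 150, V = 2E/5 = 60, F = 12 + 80 = 92.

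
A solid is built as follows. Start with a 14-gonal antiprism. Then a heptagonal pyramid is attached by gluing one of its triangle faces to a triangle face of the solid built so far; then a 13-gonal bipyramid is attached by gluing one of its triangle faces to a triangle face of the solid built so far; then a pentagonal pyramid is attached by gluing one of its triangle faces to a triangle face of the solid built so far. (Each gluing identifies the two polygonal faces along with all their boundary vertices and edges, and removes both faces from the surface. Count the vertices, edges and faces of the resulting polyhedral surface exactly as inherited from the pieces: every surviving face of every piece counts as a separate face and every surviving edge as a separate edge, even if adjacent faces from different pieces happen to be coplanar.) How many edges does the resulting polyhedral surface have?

110

A 14-gonal antiprism: V=28, E=56, F=30.
Attach a heptagonal pyramid (V=8, E=14, F=8) along a 3-gon: merge 3 vertices and 3 edges, delete both glued faces → V=33, E=67, F=36.
Attach a 13-gonal bipyramid (V=15, E=39, F=26) along a 3-gon: merge 3 vertices and 3 edges, delete both glued faces → V=45, E=103, F=60.
Attach a pentagonal pyramid (V=6, E=10, F=6) along a 3-gon: merge 3 vertices and 3 edges, delete both glued faces → V=48, E=110, F=64.
Check: V − E + F = 48 − 110 + 64 = 2.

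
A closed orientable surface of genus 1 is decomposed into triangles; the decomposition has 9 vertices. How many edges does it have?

χ = 2 − 2·1 = 0, and every face is a triangle so 3F = 2E.
V − E + F = 0 with E = 3F/2 gives 9 − (3/2 − 1)·F = 0, so F = 18 and E = 27.

27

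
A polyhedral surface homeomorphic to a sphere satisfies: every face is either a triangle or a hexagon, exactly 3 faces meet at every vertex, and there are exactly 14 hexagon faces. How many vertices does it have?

Let x be the number of triangles; then F = 14 + x.
Edge–face incidences: 2E = 6·14 + 3·x = 84 + 3x.
Every vertex has degree 3, so 3V = 2E.
Euler: V − E + F = 2 ⇒ (2E)/3 − E + (14 + x) = 2.
Multiply by 6: 2·(2E) − 3·(2E) + 6·(14 + x) = 12, i.e. 84 + 6x − (84 + 3x) = 12.
Collecting terms: 3x = 12, so x = 4.
Then 2E = 84 + 3·4 = 96, so E = 48, V = 2E/3 = 32, F = 14 + 4 = 18.

32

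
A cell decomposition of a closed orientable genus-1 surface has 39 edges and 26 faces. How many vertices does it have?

13

For a closed orientable surface of genus 1, χ = 2 − 2·1 = 0.
V = 0 + E − F = 0 + 39 − 26 = 13.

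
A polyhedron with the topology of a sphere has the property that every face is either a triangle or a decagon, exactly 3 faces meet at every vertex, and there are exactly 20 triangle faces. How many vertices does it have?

60

Let x be the number of decagons; then F = 20 + x.
Edge–face incidences: 2E = 3·20 + 10·x = 60 + 10x.
Every vertex has degree 3, so 3V = 2E.
Euler: V − E + F = 2 ⇒ (2E)/3 − E + (20 + x) = 2.
Multiply by 6: 2·(2E) − 3·(2E) + 6·(20 + x) = 12, i.e. 120 + 6x − (60 + 10x) = 12.
Collecting terms: −4x + 60 = 12, so −4x = −48, so x = 12.
Then 2E = 60 + 10·12 = 180, so E = 90, V = 2E/3 = 60, F = 20 + 12 = 32.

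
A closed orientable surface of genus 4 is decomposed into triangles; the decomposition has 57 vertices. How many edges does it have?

189

χ = 2 − 2·4 = -6, and every face is a triangle so 3F = 2E.
V − E + F = -6 with E = 3F/2 gives 57 − (3/2 − 1)·F = -6, so F = 126 and E = 189.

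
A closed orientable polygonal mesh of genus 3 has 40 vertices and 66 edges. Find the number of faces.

For a closed orientable surface of genus 3, χ = 2 − 2·3 = -4.
F = -4 − V + E = -4 − 40 + 66 = 22.

22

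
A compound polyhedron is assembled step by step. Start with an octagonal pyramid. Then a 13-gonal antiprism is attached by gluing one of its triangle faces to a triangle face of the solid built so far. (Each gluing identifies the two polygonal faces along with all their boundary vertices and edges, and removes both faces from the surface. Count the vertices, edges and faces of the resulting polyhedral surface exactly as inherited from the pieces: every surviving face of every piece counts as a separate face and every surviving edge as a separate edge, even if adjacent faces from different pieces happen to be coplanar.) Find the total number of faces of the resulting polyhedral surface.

An octagonal pyramid: V=9, E=16, F=9.
Attach a 13-gonal antiprism (V=26, E=52, F=28) along a 3-gon: merge 3 vertices and 3 edges, delete both glued faces → V=32, E=65, F=35.
Check: V − E + F = 32 − 65 + 35 = 2.

35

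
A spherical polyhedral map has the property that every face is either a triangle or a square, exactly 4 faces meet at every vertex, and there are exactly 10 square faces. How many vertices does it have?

16

Let x be the number of triangles; then F = 10 + x.
Edge–face incidences: 2E = 4·10 + 3·x = 40 + 3x.
Every vertex has degree 4, so 4V = 2E.
Euler: V − E + F = 2 ⇒ (2E)/4 − E + (10 + x) = 2.
Multiply by 8: 2·(2E) − 4·(2E) + 8·(10 + x) = 16, i.e. 80 + 8x − 2·(40 + 3x) = 16.
Collecting terms: 2x = 16, so x = 8.
Then 2E = 40 + 3·8 = 64, so E = 32, V = 2E/4 = 16, F = 10 + 8 = 18.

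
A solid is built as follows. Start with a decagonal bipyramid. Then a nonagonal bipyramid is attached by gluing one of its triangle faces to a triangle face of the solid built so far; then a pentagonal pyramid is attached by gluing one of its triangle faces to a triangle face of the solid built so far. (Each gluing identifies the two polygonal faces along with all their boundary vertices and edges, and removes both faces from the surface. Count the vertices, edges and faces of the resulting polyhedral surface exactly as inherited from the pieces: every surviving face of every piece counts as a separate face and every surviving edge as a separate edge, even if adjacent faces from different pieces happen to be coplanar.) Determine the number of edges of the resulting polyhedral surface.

61

A decagonal bipyramid: V=12, E=30, F=20.
Attach a nonagonal bipyramid (V=11, E=27, F=18) along a 3-gon: merge 3 vertices and 3 edges, delete both glued faces → V=20, E=54, F=36.
Attach a pentagonal pyramid (V=6, E=10, F=6) along a 3-gon: merge 3 vertices and 3 edges, delete both glued faces → V=23, E=61, F=40.
Check: V − E + F = 23 − 61 + 40 = 2.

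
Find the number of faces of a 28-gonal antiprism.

An antiprism on an n-gon has two n-gon caps and 2n triangles: V = 2·28 = 56, E = 4·28 = 112, F = 2·28 + 2 = 58.

58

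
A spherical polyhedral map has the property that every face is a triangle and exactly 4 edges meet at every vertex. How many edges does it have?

Each face has 3 edges and each edge borders two faces, so 2E = 3F.
Each vertex has degree 4, so 4V = 2E and hence V = 3F/4.
Euler: V − E + F = 2 ⇒ (3F/4) − (3F/2) + F = 2.
Multiply by 8: (6 − 12 + 8)F = 16, i.e. 2F = 16.
So F = 8, E = 3·8/2 = 12, V = 3·8/4 = 6.

12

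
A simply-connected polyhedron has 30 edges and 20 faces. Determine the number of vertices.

12

Here V − E + F = 2.
V = 2 + E − F = 2 + 30 − 20 = 12.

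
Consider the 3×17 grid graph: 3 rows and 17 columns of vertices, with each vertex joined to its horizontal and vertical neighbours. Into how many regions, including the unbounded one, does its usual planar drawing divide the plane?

33

The grid has V = 3·17 = 51 vertices and E = 3·16 + 17·2 = 82 edges.
F = 2 − V + E = 2 − 51 + 82 = 33.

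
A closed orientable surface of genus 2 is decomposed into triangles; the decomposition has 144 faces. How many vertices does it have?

70

χ = 2 − 2·2 = -2, and every face is a triangle so 3F = 2E.
E = 3·144/2 = 216. Then V = -2 + E − F = -2 + 216 − 144 = 70.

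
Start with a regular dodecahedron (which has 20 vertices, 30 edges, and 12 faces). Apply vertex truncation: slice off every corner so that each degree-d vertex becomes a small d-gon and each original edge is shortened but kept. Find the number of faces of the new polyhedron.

32

Truncation replaces each original edge-end by a new vertex, so V′ = 2E = 60.
Each original edge survives, and each old vertex of degree d contributes d new edges; summing degrees gives Σd = 2E, so E′ = E + 2E = 3E = 90.
Each original face survives and each original vertex becomes one new face: F′ = F + V = 32.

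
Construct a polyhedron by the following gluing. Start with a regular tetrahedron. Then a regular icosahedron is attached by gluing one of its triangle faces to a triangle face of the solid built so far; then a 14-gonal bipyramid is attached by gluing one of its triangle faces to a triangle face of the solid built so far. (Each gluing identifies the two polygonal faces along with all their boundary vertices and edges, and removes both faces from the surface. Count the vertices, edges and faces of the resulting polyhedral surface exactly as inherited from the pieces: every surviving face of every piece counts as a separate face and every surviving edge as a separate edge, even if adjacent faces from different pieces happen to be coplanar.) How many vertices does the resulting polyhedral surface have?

26

A regular tetrahedron: V=4, E=6, F=4.
Attach a regular icosahedron (V=12, E=30, F=20) along a 3-gon: merge 3 vertices and 3 edges, delete both glued faces → V=13, E=33, F=22.
Attach a 14-gonal bipyramid (V=16, E=42, F=28) along a 3-gon: merge 3 vertices and 3 edges, delete both glued faces → V=26, E=72, F=48.
Check: V − E + F = 26 − 72 + 48 = 2.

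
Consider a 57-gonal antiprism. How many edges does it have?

An antiprism on an n-gon has two n-gon caps and 2n triangles: V = 2·57 = 114, E = 4·57 = 228, F = 2·57 + 2 = 116.
Check: V − E + F = 114 − 228 + 116 = 2.

228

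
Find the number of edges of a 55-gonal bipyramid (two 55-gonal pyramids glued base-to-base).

A bipyramid over an n-gon has 2n triangular faces and n + 2 vertices: V = 55 + 2 = 57, E = 3·55 = 165, F = 2·55 = 110.

165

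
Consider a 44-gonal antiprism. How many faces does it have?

90

An antiprism on an n-gon has two n-gon caps and 2n triangles: V = 2·44 = 88, E = 4·44 = 176, F = 2·44 + 2 = 90.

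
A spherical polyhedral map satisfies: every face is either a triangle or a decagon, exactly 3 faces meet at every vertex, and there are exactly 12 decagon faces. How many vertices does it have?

60

Let x be the number of triangles; then F = 12 + x.
Edge–face incidences: 2E = 10·12 + 3·x = 120 + 3x.
Every vertex has degree 3, so 3V = 2E.
Euler: V − E + F = 2 ⇒ (2E)/3 − E + (12 + x) = 2.
Multiply by 6: 2·(2E) − 3·(2E) + 6·(12 + x) = 12, i.e. 72 + 6x − (120 + 3x) = 12.
Collecting terms: 3x − 48 = 12, so 3x = 60, so x = 20.
Then 2E = 120 + 3·20 = 180, so E = 90, V = 2E/3 = 60, F = 12 + 20 = 32.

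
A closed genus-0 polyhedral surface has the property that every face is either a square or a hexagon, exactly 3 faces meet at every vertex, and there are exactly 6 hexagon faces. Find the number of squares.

6

Let x be the number of squares; then F = 6 + x.
Edge–face incidences: 2E = 6·6 + 4·x = 36 + 4x.
Every vertex has degree 3, so 3V = 2E.
Euler: V − E + F = 2 ⇒ (2E)/3 − E + (6 + x) = 2.
Multiply by 6: 2·(2E) − 3·(2E) + 6·(6 + x) = 12, i.e. 36 + 6x − (36 + 4x) = 12.
Collecting terms: 2x = 12, so x = 6.
Then 2E = 36 + 4·6 = 60, so E = 30, V = 2E/3 = 20, F = 6 + 6 = 12.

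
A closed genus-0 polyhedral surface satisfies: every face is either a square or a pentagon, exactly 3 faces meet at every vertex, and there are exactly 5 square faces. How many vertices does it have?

Let x be the number of pentagons; then F = 5 + x.
Edge–face incidences: 2E = 4·5 + 5·x = 20 + 5x.
Every vertex has degree 3, so 3V = 2E.
Euler: V − E + F = 2 ⇒ (2E)/3 − E + (5 + x) = 2.
Multiply by 6: 2·(2E) − 3·(2E) + 6·(5 + x) = 12, i.e. 30 + 6x − (20 + 5x) = 12.
Collecting terms: x + 10 = 12, so x = 2.
Then 2E = 20 + 5·2 = 30, so E = 15, V = 2E/3 = 10, F = 5 + 2 = 7.

10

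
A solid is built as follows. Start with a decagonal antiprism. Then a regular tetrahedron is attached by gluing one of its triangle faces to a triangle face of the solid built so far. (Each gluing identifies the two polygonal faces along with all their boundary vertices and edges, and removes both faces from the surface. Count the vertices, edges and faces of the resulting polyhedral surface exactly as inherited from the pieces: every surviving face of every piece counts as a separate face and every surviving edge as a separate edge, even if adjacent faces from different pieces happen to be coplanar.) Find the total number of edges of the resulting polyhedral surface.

43

A decagonal antiprism: V=20, E=40, F=22.
Attach a regular tetrahedron (V=4, E=6, F=4) along a 3-gon: merge 3 vertices and 3 edges, delete both glued faces → V=21, E=43, F=24.
Check: V − E + F = 21 − 43 + 24 = 2.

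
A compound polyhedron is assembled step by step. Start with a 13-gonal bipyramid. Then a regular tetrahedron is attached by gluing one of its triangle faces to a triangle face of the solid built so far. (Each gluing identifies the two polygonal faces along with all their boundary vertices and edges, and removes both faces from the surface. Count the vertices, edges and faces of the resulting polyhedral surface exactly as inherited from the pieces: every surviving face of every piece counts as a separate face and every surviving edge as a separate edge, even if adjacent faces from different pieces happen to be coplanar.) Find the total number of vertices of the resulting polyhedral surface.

16

A 13-gonal bipyramid: V=15, E=39, F=26.
Attach a regular tetrahedron (V=4, E=6, F=4) along a 3-gon: merge 3 vertices and 3 edges, delete both glued faces → V=16, E=42, F=28.
Check: V − E + F = 16 − 42 + 28 = 2.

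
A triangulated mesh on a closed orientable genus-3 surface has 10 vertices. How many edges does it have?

χ = 2 − 2·3 = -4, and every face is a triangle so 3F = 2E.
V − E + F = -4 with E = 3F/2 gives 10 − (3/2 − 1)·F = -4, so F = 28 and E = 42.

42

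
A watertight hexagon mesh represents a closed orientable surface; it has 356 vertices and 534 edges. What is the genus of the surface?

1

Every face is a hexagon and each edge borders two faces, so 6F = 2·534, giving F = 178.
χ = V − E + F = 356 − 534 + 178 = 0.
For a closed orientable surface χ = 2 − 2g, so g = (2 − (0))/2 = 1.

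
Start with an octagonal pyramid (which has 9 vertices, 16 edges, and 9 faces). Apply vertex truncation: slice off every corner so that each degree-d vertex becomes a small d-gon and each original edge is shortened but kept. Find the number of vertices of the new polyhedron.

Truncation replaces each original edge-end by a new vertex, so V′ = 2E = 32.
Each original edge survives, and each old vertex of degree d contributes d new edges; summing degrees gives Σd = 2E, so E′ = E + 2E = 3E = 48.
Each original face survives and each original vertex becomes one new face: F′ = F + V = 18.

32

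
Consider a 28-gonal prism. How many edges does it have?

84

A prism on an n-gon has two n-gon bases and n rectangular sides: V = 2·28 = 56, E = 3·28 = 84, F = 28 + 2 = 30.
Check: V − E + F = 56 − 84 + 30 = 2.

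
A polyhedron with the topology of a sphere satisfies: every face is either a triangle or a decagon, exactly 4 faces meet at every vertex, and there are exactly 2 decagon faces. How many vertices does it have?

Let x be the number of triangles; then F = 2 + x.
Edge–face incidences: 2E = 10·2 + 3·x = 20 + 3x.
Every vertex has degree 4, so 4V = 2E.
Euler: V − E + F = 2 ⇒ (2E)/4 − E + (2 + x) = 2.
Multiply by 8: 2·(2E) − 4·(2E) + 8·(2 + x) = 16, i.e. 16 + 8x − 2·(20 + 3x) = 16.
Collecting terms: 2x − 24 = 16, so 2x = 40, so x = 20.
Then 2E = 20 + 3·20 = 80, so E = 40, V = 2E/4 = 20, F = 2 + 20 = 22.

20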